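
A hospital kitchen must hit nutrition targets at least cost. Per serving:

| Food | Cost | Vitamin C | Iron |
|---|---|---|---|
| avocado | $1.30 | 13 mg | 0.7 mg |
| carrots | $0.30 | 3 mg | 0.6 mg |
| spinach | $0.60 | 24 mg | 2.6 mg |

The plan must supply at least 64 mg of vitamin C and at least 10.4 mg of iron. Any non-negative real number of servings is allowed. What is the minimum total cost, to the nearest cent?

At the optimum either one food covers both requirements or two foods hit both targets exactly; no other combination can be cheaper.
avocado only: max(64/13, 10.4/0.7) = 14.86 servings → $19.31.
carrots only: max(64/3, 10.4/0.6) = 21.33 servings → $6.40.
spinach only: max(64/24, 10.4/2.6) = 4 servings → $2.40.
avocado + carrots with both tight: 1.263 servings and 15.86 servings → $6.40.
avocado + spinach: the both-tight solution has a negative serving — not a feasible corner.
carrots + spinach with both tight: 12.61 servings and 1.091 servings → $4.44.
So the least-cost plan costs $2.40.

$2.40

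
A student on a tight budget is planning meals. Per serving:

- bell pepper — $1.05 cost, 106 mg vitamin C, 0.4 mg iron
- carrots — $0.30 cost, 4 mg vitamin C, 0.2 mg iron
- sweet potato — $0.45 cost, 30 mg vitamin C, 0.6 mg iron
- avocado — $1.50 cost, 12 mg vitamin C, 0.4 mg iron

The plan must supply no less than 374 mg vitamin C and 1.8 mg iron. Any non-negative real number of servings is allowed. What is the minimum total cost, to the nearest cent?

The cheapest plan sits at a corner of the feasible region — with two constraints it uses at most two foods.
bell pepper only: max(374/106, 1.8/0.4) = 4.5 servings → $4.72.
carrots only: max(374/4, 1.8/0.2) = 93.5 servings → $28.05.
sweet potato only: max(374/30, 1.8/0.6) = 12.47 servings → $5.61.
avocado only: max(374/12, 1.8/0.4) = 31.17 servings → $46.75.
bell pepper + carrots with both tight: 3.449 servings and 2.102 servings → $4.25.
bell pepper + sweet potato with both tight: 3.302 servings and 0.7984 servings → $3.83.
bell pepper + avocado with both tight: 3.404 servings and 1.096 servings → $5.22.
carrots + sweet potato with both targets exact would need a negative amount; discard.
carrots + avocado: intersection lies outside the first quadrant.
sweet potato + avocado: intersection lies outside the first quadrant.
Cheapest feasible corner: $3.83.

$3.83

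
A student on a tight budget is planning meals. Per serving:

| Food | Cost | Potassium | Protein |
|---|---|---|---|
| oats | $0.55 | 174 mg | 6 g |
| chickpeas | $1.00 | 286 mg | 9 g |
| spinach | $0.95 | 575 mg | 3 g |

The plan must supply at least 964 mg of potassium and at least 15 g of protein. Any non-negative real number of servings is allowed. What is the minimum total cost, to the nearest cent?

With two linear requirements the optimum uses one or two foods; enumerate the corners.
oats only: max(964/174, 15/6) = 5.54 servings → $3.05.
chickpeas only: max(964/286, 15/9) = 3.371 servings → $3.37.
spinach only: max(964/575, 15/3) = 5 servings → $4.75.
oats + chickpeas with both targets exact would need a negative amount; discard.
oats + spinach with both tight: 1.958 servings and 1.084 servings → $2.11.
chickpeas + spinach with both tight: 1.328 servings and 1.016 servings → $2.29.
Cheapest feasible corner: $2.11.

$2.11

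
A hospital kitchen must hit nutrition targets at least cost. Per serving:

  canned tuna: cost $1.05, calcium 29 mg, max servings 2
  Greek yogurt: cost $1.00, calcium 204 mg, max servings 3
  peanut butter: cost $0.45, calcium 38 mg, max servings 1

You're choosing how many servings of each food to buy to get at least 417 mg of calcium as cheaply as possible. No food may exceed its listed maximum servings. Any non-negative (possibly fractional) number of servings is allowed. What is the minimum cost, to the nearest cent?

$2.04

Cost per mg of calcium: Greek yogurt $0.0049, peanut butter $0.0118, canned tuna $0.0362.
Take 2.044 servings of Greek yogurt: +417.0 mg calcium for $2.04 (total $2.04, still need 0.0 mg).
Greedy by cheapest-per-mg is optimal for a single linear constraint, so the minimum cost is $2.04.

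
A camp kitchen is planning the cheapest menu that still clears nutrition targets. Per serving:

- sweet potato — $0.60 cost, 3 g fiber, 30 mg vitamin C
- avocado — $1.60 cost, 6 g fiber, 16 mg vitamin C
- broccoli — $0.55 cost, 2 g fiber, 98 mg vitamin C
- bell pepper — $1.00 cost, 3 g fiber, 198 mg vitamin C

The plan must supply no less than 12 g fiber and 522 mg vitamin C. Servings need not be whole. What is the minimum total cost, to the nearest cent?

An LP optimum is at a vertex; with two nutrient constraints at most two foods are used. Check each candidate.
sweet potato only: max(12/3, 522/30) = 17.4 servings → $10.44.
avocado only: max(12/6, 522/16) = 32.62 servings → $52.20.
broccoli only: max(12/2, 522/98) = 6 servings → $3.30.
bell pepper only: max(12/3, 522/198) = 4 servings → $4.00.
sweet potato + avocado: the both-tight solution has a negative serving — not a feasible corner.
sweet potato + broccoli with both tight: 0.5641 servings and 5.154 servings → $3.17.
sweet potato + bell pepper with both tight: 1.607 servings and 2.393 servings → $3.36.
avocado + broccoli with both tight: 0.2374 servings and 5.288 servings → $3.29.
avocado + bell pepper with both tight: 0.7105 servings and 2.579 servings → $3.72.
broccoli + bell pepper with both targets exact would need a negative amount; discard.
Cheapest feasible corner: $3.17.

$3.17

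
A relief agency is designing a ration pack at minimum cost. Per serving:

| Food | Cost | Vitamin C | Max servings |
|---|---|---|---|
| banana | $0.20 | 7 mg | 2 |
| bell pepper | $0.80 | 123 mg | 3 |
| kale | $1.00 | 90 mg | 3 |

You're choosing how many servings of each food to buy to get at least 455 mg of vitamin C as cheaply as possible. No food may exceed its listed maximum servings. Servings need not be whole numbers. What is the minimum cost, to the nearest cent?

$3.36

Cost per mg of vitamin C: bell pepper $0.0065, kale $0.0111, banana $0.0286.
Take 3 servings of bell pepper: +369.0 mg vitamin C for $2.40 (total $2.40, still need 86.0 mg).
Take 0.9556 servings of kale: +86.0 mg vitamin C for $0.96 (total $3.36, still need 0.0 mg).
Greedy by cheapest-per-mg is optimal for a single linear constraint, so the minimum cost is $3.36.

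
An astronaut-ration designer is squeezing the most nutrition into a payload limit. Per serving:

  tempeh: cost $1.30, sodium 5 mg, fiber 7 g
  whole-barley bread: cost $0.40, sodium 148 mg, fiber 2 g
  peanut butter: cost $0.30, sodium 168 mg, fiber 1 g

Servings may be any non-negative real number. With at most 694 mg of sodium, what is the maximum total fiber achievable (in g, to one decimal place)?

Fiber per mg sodium: tempeh 1.4, whole-barley bread 0.01351, peanut butter 0.005952.
With no serving limits, spend the whole sodium allowance on tempeh: 694 mg / 5 mg × 7 g = 971.6 g.

971.6 g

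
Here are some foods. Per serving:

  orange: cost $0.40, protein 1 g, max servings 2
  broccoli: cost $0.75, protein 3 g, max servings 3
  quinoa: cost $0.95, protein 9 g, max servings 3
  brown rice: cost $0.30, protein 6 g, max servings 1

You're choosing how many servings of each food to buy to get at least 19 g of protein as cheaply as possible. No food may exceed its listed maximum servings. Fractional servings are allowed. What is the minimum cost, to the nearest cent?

Cost per g of protein: brown rice $0.0500, quinoa $0.1056, broccoli $0.2500, orange $0.4000.
Take 1 serving of brown rice: +6.0 g protein for $0.30 (total $0.30, still need 13.0 g).
Take 1.444 servings of quinoa: +13.0 g protein for $1.37 (total $1.67, still need 0.0 g).
Filling from the cheapest source first is optimal under one linear minimum: $1.67.

$1.67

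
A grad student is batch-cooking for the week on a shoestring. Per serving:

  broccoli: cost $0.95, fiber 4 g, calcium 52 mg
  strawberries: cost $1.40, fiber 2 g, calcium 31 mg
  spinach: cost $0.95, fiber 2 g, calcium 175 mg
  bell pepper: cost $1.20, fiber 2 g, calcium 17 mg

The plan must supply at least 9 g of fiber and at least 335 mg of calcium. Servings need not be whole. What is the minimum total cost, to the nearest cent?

$2.83

The cheapest plan sits at a corner of the feasible region — with two constraints it uses at most two foods.
broccoli only: max(9/4, 335/52) = 6.442 servings → $6.12.
strawberries only: max(9/2, 335/31) = 10.81 servings → $15.13.
spinach only: max(9/2, 335/175) = 4.5 servings → $4.28.
bell pepper only: max(9/2, 335/17) = 19.71 servings → $23.65.
broccoli + strawberries: the both-tight solution has a negative serving — not a feasible corner.
broccoli + spinach with both tight: 1.518 servings and 1.463 servings → $2.83.
broccoli + bell pepper: the both-tight solution has a negative serving — not a feasible corner.
strawberries + spinach with both tight: 3.142 servings and 1.358 servings → $5.69.
strawberries + bell pepper with both targets exact would need a negative amount; discard.
spinach + bell pepper with both tight: 1.636 servings and 2.864 servings → $4.99.
Cheapest feasible corner: $2.83.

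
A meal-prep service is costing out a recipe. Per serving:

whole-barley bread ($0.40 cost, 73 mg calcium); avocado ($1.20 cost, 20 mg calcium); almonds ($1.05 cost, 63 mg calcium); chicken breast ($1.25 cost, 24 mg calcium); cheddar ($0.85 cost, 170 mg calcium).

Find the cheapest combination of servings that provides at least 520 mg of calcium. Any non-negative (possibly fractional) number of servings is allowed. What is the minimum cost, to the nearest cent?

$2.60

Cost per mg of calcium: cheddar $0.0050, whole-barley bread $0.0055, almonds $0.0167, chicken breast $0.0521, avocado $0.0600.
With no serving limits, use only cheddar: 520 mg / 170 mg = 3.059 servings × $0.85 = $2.60.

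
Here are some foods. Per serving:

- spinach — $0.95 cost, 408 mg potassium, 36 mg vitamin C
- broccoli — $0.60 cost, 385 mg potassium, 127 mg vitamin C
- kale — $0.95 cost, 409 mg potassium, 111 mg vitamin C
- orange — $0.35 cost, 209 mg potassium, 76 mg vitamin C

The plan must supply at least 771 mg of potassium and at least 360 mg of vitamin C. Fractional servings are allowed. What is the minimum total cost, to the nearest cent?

For a min-cost LP with two ≥-constraints, a basic feasible solution has at most two positive variables.
spinach only: max(771/408, 360/36) = 10 servings → $9.50.
broccoli only: max(771/385, 360/127) = 2.835 servings → $1.70.
kale only: max(771/409, 360/111) = 3.243 servings → $3.08.
orange only: max(771/209, 360/76) = 4.737 servings → $1.66.
spinach + broccoli: intersection lies outside the first quadrant.
spinach + kale with both targets exact would need a negative amount; discard.
spinach + orange: intersection lies outside the first quadrant.
broccoli + kale with both targets exact would need a negative amount; discard.
broccoli + orange: intersection lies outside the first quadrant.
kale + orange with both targets exact would need a negative amount; discard.
Cheapest feasible corner: $1.66.

$1.66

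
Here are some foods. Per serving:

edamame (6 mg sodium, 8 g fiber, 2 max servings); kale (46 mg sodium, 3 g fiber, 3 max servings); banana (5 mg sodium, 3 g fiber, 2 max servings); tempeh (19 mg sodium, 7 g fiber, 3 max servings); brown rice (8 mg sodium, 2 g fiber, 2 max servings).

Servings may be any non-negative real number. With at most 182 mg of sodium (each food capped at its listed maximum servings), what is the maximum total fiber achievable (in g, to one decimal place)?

52.7 g

Fiber per mg sodium: edamame 1.333, banana 0.6, tempeh 0.3684, brown rice 0.25, kale 0.06522.
Take 2 servings of edamame: uses 12 mg sodium, +16.0 g fiber (running total 16.0 g).
Take 2 servings of banana: uses 10 mg sodium, +6.0 g fiber (running total 22.0 g).
Take 3 servings of tempeh: uses 57 mg sodium, +21.0 g fiber (running total 43.0 g).
Take 2 servings of brown rice: uses 16 mg sodium, +4.0 g fiber (running total 47.0 g).
Take 1.891 servings of kale: uses 87 mg sodium, +5.7 g fiber (running total 52.7 g).
Filling greedily by fiber-per-mg sodium is optimal for one linear limit, giving 52.7 g.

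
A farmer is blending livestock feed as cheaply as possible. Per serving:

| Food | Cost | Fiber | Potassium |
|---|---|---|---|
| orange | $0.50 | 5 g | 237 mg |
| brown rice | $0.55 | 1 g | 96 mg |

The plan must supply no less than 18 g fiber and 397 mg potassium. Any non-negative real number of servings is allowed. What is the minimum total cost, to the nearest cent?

$1.80

Minimising a linear cost over {fiber ≥ 18, potassium ≥ 397, servings ≥ 0} — the optimum is at a vertex, using one or two foods.
orange only: max(18/5, 397/237) = 3.6 servings → $1.80.
brown rice only: max(18/1, 397/96) = 18 servings → $9.90.
orange + brown rice: the both-tight solution has a negative serving — not a feasible corner.
Cheapest feasible corner: $1.80.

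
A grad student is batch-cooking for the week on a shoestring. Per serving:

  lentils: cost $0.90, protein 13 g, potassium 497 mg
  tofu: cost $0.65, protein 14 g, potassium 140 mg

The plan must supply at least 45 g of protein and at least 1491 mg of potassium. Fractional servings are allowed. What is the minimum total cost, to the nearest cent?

lentils only: max(45/13, 1491/497) = 3.462 servings → $3.12.
tofu only: max(45/14, 1491/140) = 10.65 servings → $6.92.
lentils + tofu with both tight: 2.837 servings and 0.5804 servings → $2.93.
The minimum over all feasible corners is $2.93.

$2.93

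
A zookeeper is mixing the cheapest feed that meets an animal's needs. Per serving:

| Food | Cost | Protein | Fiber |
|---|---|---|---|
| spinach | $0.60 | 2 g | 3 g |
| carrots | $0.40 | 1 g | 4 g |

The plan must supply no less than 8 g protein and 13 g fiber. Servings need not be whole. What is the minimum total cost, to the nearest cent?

$2.44

Check every corner: each single food scaled to meet both minima, and each pair solved so both constraints bind.
spinach only: max(8/2, 13/3) = 4.333 servings → $2.60.
carrots only: max(8/1, 13/4) = 8 servings → $3.20.
spinach + carrots with both tight: 3.8 servings and 0.4 servings → $2.44.
So the least-cost plan costs $2.44.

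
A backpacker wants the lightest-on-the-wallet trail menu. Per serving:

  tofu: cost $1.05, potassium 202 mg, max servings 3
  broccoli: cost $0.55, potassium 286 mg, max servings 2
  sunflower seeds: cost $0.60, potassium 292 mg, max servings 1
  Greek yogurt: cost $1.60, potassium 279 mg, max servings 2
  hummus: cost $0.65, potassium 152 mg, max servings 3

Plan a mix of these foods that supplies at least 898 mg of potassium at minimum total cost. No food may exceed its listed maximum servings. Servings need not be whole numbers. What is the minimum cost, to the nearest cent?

Cost per mg of potassium: broccoli $0.0019, sunflower seeds $0.0021, hummus $0.0043, tofu $0.0052, Greek yogurt $0.0057.
Take 2 servings of broccoli: +572.0 mg potassium for $1.10 (total $1.10, still need 326.0 mg).
Take 1 serving of sunflower seeds: +292.0 mg potassium for $0.60 (total $1.70, still need 34.0 mg).
Take 0.2237 servings of hummus: +34.0 mg potassium for $0.15 (total $1.85, still need 0.0 mg).
Filling from the cheapest source first is optimal under one linear minimum: $1.85.

$1.85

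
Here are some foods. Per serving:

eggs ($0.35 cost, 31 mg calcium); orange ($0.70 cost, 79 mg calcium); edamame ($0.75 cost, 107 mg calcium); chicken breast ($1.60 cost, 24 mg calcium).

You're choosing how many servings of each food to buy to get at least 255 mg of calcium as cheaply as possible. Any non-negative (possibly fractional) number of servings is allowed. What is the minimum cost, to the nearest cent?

$1.79

Cost per mg of calcium: edamame $0.0070, orange $0.0089, eggs $0.0113, chicken breast $0.0667.
With no serving limits, use only edamame: 255 mg / 107 mg = 2.383 servings × $0.75 = $1.79.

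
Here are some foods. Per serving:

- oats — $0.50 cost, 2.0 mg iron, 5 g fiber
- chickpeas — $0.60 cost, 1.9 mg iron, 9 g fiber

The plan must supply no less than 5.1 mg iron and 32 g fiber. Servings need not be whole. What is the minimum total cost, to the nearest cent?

$2.13

This is a tiny linear program; its minimum lies at a vertex of the feasible set. List the vertices and price them.
oats only: max(5.1/2.0, 32/5) = 6.4 servings → $3.20.
chickpeas only: max(5.1/1.9, 32/9) = 3.556 servings → $2.13.
oats + chickpeas with both targets exact would need a negative amount; discard.
Cheapest feasible corner: $2.13.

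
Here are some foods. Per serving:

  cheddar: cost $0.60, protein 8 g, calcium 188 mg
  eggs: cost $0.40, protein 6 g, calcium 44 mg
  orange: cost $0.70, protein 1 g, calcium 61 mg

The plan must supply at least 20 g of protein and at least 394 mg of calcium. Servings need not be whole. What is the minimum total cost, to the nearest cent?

$1.46

cheddar only: max(20/8, 394/188) = 2.5 servings → $1.50.
eggs only: max(20/6, 394/44) = 8.955 servings → $3.58.
orange only: max(20/1, 394/61) = 20 servings → $14.00.
cheddar + eggs with both tight: 1.912 servings and 0.7835 servings → $1.46.
cheddar + orange with both targets exact would need a negative amount; discard.
eggs + orange with both tight: 2.565 servings and 4.609 servings → $4.25.
So the least-cost plan costs $1.46.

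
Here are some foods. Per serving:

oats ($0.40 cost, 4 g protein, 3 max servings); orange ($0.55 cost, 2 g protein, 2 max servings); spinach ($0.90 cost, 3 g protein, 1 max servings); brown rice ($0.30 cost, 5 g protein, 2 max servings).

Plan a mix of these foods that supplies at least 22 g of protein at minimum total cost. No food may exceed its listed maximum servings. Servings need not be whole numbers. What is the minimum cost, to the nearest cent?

$1.80

Cost per g of protein: brown rice $0.0600, oats $0.1000, orange $0.2750, spinach $0.3000.
Take 2 servings of brown rice: +10.0 g protein for $0.60 (total $0.60, still need 12.0 g).
Take 3 servings of oats: +12.0 g protein for $1.20 (total $1.80, still need 0.0 g).
Greedy by cheapest-per-g is optimal for a single linear constraint, so the minimum cost is $1.80.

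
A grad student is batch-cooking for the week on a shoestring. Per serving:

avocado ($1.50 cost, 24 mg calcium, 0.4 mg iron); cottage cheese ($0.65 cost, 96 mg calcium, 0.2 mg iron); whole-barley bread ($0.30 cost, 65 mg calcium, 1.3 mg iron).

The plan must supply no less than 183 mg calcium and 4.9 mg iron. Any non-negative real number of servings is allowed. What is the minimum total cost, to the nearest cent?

A basic optimal solution has at most two foods positive. Try each food alone and each pair with both targets met exactly.
avocado only: max(183/24, 4.9/0.4) = 12.25 servings → $18.38.
cottage cheese only: max(183/96, 4.9/0.2) = 24.5 servings → $15.93.
whole-barley bread only: max(183/65, 4.9/1.3) = 3.769 servings → $1.13.
avocado + cottage cheese with both targets exact would need a negative amount; discard.
avocado + whole-barley bread: the both-tight solution has a negative serving — not a feasible corner.
cottage cheese + whole-barley bread with both targets exact would need a negative amount; discard.
Cheapest feasible corner: $1.13.

$1.13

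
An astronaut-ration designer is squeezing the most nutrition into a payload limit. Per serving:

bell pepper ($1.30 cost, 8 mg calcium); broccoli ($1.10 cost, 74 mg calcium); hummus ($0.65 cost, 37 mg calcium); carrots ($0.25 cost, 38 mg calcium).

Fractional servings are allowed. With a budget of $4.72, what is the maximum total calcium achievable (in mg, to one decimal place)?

717.4 mg

Calcium per dollar: carrots 152, broccoli 67.27, hummus 56.92, bell pepper 6.154.
With no serving limits, spend the whole cost allowance on carrots: $4.72 / $0.25 × 38 mg = 717.4 mg.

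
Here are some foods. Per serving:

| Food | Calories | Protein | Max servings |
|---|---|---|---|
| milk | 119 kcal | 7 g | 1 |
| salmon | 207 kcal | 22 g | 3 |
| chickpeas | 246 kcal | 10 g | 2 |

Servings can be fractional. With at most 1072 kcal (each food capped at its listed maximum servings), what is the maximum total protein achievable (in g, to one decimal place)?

86.5 g

Protein per kcal: salmon 0.1063, milk 0.05882, chickpeas 0.04065.
Take 3 servings of salmon: uses 621 kcal, +66.0 g protein (running total 66.0 g).
Take 1 serving of milk: uses 119 kcal, +7.0 g protein (running total 73.0 g).
Take 1.35 servings of chickpeas: uses 332 kcal, +13.5 g protein (running total 86.5 g).
Greedy by best ratio exhausts the calories allowance optimally: 86.5 g.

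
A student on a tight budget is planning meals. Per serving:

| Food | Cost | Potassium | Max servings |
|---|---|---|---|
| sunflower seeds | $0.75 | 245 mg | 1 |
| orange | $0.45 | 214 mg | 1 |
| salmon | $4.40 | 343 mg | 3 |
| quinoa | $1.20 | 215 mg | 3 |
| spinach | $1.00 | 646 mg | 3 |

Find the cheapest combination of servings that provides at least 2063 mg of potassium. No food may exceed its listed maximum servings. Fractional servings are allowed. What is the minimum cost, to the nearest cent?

Cost per mg of potassium: spinach $0.0015, orange $0.0021, sunflower seeds $0.0031, quinoa $0.0056, salmon $0.0128.
Take 3 servings of spinach: +1938.0 mg potassium for $3.00 (total $3.00, still need 125.0 mg).
Take 0.5841 servings of orange: +125.0 mg potassium for $0.26 (total $3.26, still need 0.0 mg).
Greedy by cheapest-per-mg is optimal for a single linear constraint, so the minimum cost is $3.26.

$3.26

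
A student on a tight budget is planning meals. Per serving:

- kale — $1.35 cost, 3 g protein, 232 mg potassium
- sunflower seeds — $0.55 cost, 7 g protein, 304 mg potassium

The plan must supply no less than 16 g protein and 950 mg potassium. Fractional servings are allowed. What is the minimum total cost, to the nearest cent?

Check every corner: each single food scaled to meet both minima, and each pair solved so both constraints bind.
kale only: max(16/3, 950/232) = 5.333 servings → $7.20.
sunflower seeds only: max(16/7, 950/304) = 3.125 servings → $1.72.
kale + sunflower seeds with both tight: 2.508 servings and 1.211 servings → $4.05.
Cheapest feasible corner: $1.72.

$1.72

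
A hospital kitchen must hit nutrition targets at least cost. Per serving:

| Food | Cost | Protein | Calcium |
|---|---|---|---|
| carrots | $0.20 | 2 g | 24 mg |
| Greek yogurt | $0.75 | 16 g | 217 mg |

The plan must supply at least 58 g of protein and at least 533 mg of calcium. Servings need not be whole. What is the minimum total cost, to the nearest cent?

$2.72

Compare the cost at each extreme point of the feasible region.
carrots only: max(58/2, 533/24) = 29 servings → $5.80.
Greek yogurt only: max(58/16, 533/217) = 3.625 servings → $2.72.
carrots + Greek yogurt with both targets exact would need a negative amount; discard.
So the least-cost plan costs $2.72.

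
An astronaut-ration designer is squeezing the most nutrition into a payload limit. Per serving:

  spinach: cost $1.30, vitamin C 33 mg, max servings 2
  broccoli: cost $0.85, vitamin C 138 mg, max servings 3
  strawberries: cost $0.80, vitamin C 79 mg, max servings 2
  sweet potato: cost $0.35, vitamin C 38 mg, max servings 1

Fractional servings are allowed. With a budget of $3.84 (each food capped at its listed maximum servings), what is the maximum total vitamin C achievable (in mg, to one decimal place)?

Vitamin C per dollar: broccoli 162.4, sweet potato 108.6, strawberries 98.75, spinach 25.38.
Take 3 servings of broccoli: spends $2.55, +414.0 mg vitamin C (running total 414.0 mg).
Take 1 serving of sweet potato: spends $0.35, +38.0 mg vitamin C (running total 452.0 mg).
Take 1.175 servings of strawberries: spends $0.94, +92.8 mg vitamin C (running total 544.8 mg).
Filling greedily by vitamin C-per-dollar is optimal for one linear limit, giving 544.8 mg.

544.8 mg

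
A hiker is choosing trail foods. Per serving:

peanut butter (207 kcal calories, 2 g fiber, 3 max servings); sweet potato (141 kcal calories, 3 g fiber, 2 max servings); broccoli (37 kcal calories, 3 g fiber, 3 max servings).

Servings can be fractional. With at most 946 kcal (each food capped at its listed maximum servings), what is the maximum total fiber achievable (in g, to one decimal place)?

Fiber per kcal: broccoli 0.08108, sweet potato 0.02128, peanut butter 0.009662.
Take 3 servings of broccoli: uses 111 kcal, +9.0 g fiber (running total 9.0 g).
Take 2 servings of sweet potato: uses 282 kcal, +6.0 g fiber (running total 15.0 g).
Take 2.671 servings of peanut butter: uses 553 kcal, +5.3 g fiber (running total 20.3 g).
Greedy by best ratio exhausts the calories allowance optimally: 20.3 g.

20.3 g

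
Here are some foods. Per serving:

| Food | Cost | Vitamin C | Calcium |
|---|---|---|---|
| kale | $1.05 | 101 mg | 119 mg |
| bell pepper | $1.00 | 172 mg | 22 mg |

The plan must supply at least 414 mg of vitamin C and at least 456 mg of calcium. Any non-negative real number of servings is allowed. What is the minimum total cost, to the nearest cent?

Two binding constraints pin down two serving amounts, so the optimal mix uses at most two foods. The candidates are each food alone (scaled to the tighter of vitamin C/calcium) and each pair with both constraints tight.
kale only: max(414/101, 456/119) = 4.099 servings → $4.30.
bell pepper only: max(414/172, 456/22) = 20.73 servings → $20.73.
kale + bell pepper with both tight: 3.799 servings and 0.1759 servings → $4.17.
Cheapest feasible corner: $4.17.

$4.17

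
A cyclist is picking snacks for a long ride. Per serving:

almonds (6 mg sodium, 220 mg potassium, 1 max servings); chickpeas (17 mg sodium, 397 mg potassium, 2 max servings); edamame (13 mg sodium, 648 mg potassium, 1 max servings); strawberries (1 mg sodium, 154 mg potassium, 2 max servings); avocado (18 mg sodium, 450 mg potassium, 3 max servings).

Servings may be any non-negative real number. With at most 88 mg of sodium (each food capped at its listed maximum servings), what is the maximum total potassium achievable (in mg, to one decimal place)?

Potassium per mg sodium: strawberries 154, edamame 49.85, almonds 36.67, avocado 25, chickpeas 23.35.
Take 2 servings of strawberries: uses 2 mg sodium, +308.0 mg potassium (running total 308.0 mg).
Take 1 serving of edamame: uses 13 mg sodium, +648.0 mg potassium (running total 956.0 mg).
Take 1 serving of almonds: uses 6 mg sodium, +220.0 mg potassium (running total 1176.0 mg).
Take 3 servings of avocado: uses 54 mg sodium, +1350.0 mg potassium (running total 2526.0 mg).
Take 0.7647 servings of chickpeas: uses 13 mg sodium, +303.6 mg potassium (running total 2829.6 mg).
Filling greedily by potassium-per-mg sodium is optimal for one linear limit, giving 2829.6 mg.

2829.6 mg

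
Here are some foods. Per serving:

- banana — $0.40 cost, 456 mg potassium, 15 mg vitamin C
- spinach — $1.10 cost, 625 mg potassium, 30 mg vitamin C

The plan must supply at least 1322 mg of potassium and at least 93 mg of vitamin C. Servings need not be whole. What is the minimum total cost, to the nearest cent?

$2.48

A basic optimal solution has at most two foods positive. Try each food alone and each pair with both targets met exactly.
banana only: max(1322/456, 93/15) = 6.2 servings → $2.48.
spinach only: max(1322/625, 93/30) = 3.1 servings → $3.41.
banana + spinach with both targets exact would need a negative amount; discard.
So the least-cost plan costs $2.48.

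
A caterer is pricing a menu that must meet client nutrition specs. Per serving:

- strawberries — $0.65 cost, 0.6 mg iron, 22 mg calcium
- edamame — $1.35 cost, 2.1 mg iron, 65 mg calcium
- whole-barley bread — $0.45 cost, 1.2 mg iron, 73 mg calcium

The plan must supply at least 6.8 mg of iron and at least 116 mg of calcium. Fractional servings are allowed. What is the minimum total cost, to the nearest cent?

Minimising a linear cost over {iron ≥ 6.8, calcium ≥ 116, servings ≥ 0} — the optimum is at a vertex, using one or two foods.
strawberries only: max(6.8/0.6, 116/22) = 11.33 servings → $7.37.
edamame only: max(6.8/2.1, 116/65) = 3.238 servings → $4.37.
whole-barley bread only: max(6.8/1.2, 116/73) = 5.667 servings → $2.55.
strawberries + edamame: the both-tight solution has a negative serving — not a feasible corner.
strawberries + whole-barley bread: intersection lies outside the first quadrant.
edamame + whole-barley bread: intersection lies outside the first quadrant.
The minimum over all feasible corners is $2.55.

$2.55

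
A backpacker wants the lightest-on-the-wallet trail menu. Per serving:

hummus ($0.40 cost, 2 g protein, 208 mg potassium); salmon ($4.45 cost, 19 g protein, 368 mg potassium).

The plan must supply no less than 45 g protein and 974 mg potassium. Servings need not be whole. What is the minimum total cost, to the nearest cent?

The cheapest plan sits at a corner of the feasible region — with two constraints it uses at most two foods.
hummus only: max(45/2, 974/208) = 22.5 servings → $9.00.
salmon only: max(45/19, 974/368) = 2.647 servings → $11.78.
hummus + salmon with both tight: 0.6051 servings and 2.305 servings → $10.50.
The minimum over all feasible corners is $9.00.

$9.00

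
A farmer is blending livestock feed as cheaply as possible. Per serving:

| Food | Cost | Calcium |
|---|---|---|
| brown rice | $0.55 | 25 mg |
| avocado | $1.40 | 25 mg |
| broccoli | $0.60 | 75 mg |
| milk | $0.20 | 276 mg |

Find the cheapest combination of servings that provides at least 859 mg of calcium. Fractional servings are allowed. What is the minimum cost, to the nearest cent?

Cost per mg of calcium: milk $0.0007, broccoli $0.0080, brown rice $0.0220, avocado $0.0560.
With no serving limits, use only milk: 859 mg / 276 mg = 3.112 servings × $0.20 = $0.62.

$0.62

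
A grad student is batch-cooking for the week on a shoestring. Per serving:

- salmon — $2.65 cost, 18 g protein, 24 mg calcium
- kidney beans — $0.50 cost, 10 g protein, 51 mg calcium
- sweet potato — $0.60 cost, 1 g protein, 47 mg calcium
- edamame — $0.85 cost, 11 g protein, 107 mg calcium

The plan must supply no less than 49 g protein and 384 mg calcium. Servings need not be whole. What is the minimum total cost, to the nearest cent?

$3.24

Two binding constraints pin down two serving amounts, so the optimal mix uses at most two foods. The candidates are each food alone (scaled to the tighter of protein/calcium) and each pair with both constraints tight.
salmon only: max(49/18, 384/24) = 16 servings → $42.40.
kidney beans only: max(49/10, 384/51) = 7.529 servings → $3.76.
sweet potato only: max(49/1, 384/47) = 49 servings → $29.40.
edamame only: max(49/11, 384/107) = 4.455 servings → $3.79.
salmon + kidney beans with both targets exact would need a negative amount; discard.
salmon + sweet potato with both tight: 2.335 servings and 6.978 servings → $10.37.
salmon + edamame with both tight: 0.6131 servings and 3.451 servings → $4.56.
kidney beans + sweet potato with both tight: 4.58 servings and 3.2 servings → $4.21.
kidney beans + edamame with both tight: 2.002 servings and 2.635 servings → $3.24.
sweet potato + edamame: intersection lies outside the first quadrant.
So the least-cost plan costs $3.24.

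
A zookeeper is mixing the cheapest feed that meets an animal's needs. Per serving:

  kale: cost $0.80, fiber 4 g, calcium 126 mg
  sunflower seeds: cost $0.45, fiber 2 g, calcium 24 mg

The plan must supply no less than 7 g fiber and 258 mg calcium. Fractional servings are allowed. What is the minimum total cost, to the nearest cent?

With two linear requirements the optimum uses one or two foods; enumerate the corners.
kale only: max(7/4, 258/126) = 2.048 servings → $1.64.
sunflower seeds only: max(7/2, 258/24) = 10.75 servings → $4.84.
kale + sunflower seeds: intersection lies outside the first quadrant.
So the least-cost plan costs $1.64.

$1.64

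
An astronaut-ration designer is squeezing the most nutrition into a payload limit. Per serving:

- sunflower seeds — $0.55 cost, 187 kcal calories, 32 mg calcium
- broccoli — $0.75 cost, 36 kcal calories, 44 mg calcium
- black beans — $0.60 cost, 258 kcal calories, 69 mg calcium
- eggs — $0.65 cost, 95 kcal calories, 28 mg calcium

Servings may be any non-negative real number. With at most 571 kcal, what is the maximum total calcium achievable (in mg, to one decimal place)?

697.9 mg

Calcium per kcal: broccoli 1.222, eggs 0.2947, black beans 0.2674, sunflower seeds 0.1711.
With no serving limits, spend the whole calories allowance on broccoli: 571 kcal / 36 kcal × 44 mg = 697.9 mg.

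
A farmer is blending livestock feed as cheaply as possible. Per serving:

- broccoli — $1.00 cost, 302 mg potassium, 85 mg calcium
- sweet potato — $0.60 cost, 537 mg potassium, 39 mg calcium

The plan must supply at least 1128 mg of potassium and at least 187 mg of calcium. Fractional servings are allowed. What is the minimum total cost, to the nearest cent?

$2.36

broccoli only: max(1128/302, 187/85) = 3.735 servings → $3.74.
sweet potato only: max(1128/537, 187/39) = 4.795 servings → $2.88.
broccoli + sweet potato with both tight: 1.666 servings and 1.164 servings → $2.36.
So the least-cost plan costs $2.36.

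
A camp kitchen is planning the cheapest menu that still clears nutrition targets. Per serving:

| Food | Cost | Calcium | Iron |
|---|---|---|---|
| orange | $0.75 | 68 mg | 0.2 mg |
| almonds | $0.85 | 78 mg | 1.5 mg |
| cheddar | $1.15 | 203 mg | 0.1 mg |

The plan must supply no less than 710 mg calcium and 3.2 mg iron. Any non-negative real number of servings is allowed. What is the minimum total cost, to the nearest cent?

$4.82

orange only: max(710/68, 3.2/0.2) = 16 servings → $12.00.
almonds only: max(710/78, 3.2/1.5) = 9.103 servings → $7.74.
cheddar only: max(710/203, 3.2/0.1) = 32 servings → $36.80.
orange + almonds with both tight: 9.438 servings and 0.875 servings → $7.82.
orange + cheddar with both targets exact would need a negative amount; discard.
almonds + cheddar with both tight: 1.95 servings and 2.748 servings → $4.82.
So the least-cost plan costs $4.82.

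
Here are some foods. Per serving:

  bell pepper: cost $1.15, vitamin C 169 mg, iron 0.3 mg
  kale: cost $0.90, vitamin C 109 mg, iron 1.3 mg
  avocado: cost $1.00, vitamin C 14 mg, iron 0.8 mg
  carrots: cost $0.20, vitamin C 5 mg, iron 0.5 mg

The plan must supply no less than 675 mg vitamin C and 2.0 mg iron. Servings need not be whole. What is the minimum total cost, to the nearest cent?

$4.71

bell pepper only: max(675/169, 2.0/0.3) = 6.667 servings → $7.67.
kale only: max(675/109, 2.0/1.3) = 6.193 servings → $5.57.
avocado only: max(675/14, 2.0/0.8) = 48.21 servings → $48.21.
carrots only: max(675/5, 2.0/0.5) = 135 servings → $27.00.
bell pepper + kale with both tight: 3.527 servings and 0.7246 servings → $4.71.
bell pepper + avocado with both tight: 3.908 servings and 1.034 servings → $5.53.
bell pepper + carrots with both tight: 3.946 servings and 1.633 servings → $4.86.
kale + avocado: intersection lies outside the first quadrant.
kale + carrots: the both-tight solution has a negative serving — not a feasible corner.
avocado + carrots: intersection lies outside the first quadrant.
So the least-cost plan costs $4.71.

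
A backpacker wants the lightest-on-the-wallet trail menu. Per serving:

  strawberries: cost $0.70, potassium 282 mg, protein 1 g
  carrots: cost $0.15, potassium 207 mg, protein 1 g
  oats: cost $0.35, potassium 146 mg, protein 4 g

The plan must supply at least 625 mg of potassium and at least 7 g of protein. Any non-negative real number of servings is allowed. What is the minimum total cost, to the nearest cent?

This is a tiny linear program; its minimum lies at a vertex of the feasible set. List the vertices and price them.
strawberries only: max(625/282, 7/1) = 7 servings → $4.90.
carrots only: max(625/207, 7/1) = 7 servings → $1.05.
oats only: max(625/146, 7/4) = 4.281 servings → $1.50.
strawberries + carrots: intersection lies outside the first quadrant.
strawberries + oats with both tight: 1.505 servings and 1.374 servings → $1.53.
carrots + oats with both tight: 2.167 servings and 1.208 servings → $0.75.
Cheapest feasible corner: $0.75.

$0.75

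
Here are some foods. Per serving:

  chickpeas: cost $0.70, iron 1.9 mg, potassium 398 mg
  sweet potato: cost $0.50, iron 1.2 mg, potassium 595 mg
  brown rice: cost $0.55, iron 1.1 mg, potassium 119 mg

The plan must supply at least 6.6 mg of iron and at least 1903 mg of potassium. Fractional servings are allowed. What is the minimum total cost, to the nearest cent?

Check every corner: each single food scaled to meet both minima, and each pair solved so both constraints bind.
chickpeas only: max(6.6/1.9, 1903/398) = 4.781 servings → $3.35.
sweet potato only: max(6.6/1.2, 1903/595) = 5.5 servings → $2.75.
brown rice only: max(6.6/1.1, 1903/119) = 15.99 servings → $8.80.
chickpeas + sweet potato with both tight: 2.517 servings and 1.515 servings → $2.52.
chickpeas + brown rice: the both-tight solution has a negative serving — not a feasible corner.
sweet potato + brown rice with both tight: 2.556 servings and 3.212 servings → $3.04.
So the least-cost plan costs $2.52.

$2.52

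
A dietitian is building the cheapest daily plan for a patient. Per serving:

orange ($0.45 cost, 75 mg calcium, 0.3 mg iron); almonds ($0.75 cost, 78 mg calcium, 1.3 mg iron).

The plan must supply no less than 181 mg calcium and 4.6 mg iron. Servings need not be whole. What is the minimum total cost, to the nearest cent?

$2.65

A basic optimal solution has at most two foods positive. Try each food alone and each pair with both targets met exactly.
orange only: max(181/75, 4.6/0.3) = 15.33 servings → $6.90.
almonds only: max(181/78, 4.6/1.3) = 3.538 servings → $2.65.
orange + almonds: intersection lies outside the first quadrant.
The minimum over all feasible corners is $2.65.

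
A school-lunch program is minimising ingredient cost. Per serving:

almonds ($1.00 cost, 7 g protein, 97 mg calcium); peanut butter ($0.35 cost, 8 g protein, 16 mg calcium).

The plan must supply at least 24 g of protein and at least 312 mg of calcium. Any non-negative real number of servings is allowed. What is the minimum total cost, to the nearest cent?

Minimising a linear cost over {protein ≥ 24, calcium ≥ 312, servings ≥ 0} — the optimum is at a vertex, using one or two foods.
almonds only: max(24/7, 312/97) = 3.429 servings → $3.43.
peanut butter only: max(24/8, 312/16) = 19.5 servings → $6.83.
almonds + peanut butter with both tight: 3.181 servings and 0.2169 servings → $3.26.
Cheapest feasible corner: $3.26.

$3.26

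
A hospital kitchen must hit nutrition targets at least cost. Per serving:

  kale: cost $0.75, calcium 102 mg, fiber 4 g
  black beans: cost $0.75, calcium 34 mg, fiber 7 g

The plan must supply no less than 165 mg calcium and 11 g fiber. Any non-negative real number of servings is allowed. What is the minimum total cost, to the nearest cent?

Compare the cost at each extreme point of the feasible region.
kale only: max(165/102, 11/4) = 2.75 servings → $2.06.
black beans only: max(165/34, 11/7) = 4.853 servings → $3.64.
kale + black beans with both tight: 1.351 servings and 0.7993 servings → $1.61.
Cheapest feasible corner: $1.61.

$1.61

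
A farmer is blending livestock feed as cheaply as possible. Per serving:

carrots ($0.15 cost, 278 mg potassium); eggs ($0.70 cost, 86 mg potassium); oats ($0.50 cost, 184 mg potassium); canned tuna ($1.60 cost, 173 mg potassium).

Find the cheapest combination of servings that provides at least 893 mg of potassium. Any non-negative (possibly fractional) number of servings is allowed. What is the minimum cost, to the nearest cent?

Cost per mg of potassium: carrots $0.0005, oats $0.0027, eggs $0.0081, canned tuna $0.0092.
With no serving limits, use only carrots: 893 mg / 278 mg = 3.212 servings × $0.15 = $0.48.

$0.48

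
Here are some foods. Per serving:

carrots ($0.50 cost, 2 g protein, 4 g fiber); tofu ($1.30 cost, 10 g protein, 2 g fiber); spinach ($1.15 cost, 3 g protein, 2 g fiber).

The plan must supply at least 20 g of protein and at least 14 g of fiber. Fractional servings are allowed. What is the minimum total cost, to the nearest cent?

The cheapest plan sits at a corner of the feasible region — with two constraints it uses at most two foods.
carrots only: max(20/2, 14/4) = 10 servings → $5.00.
tofu only: max(20/10, 14/2) = 7 servings → $9.10.
spinach only: max(20/3, 14/2) = 7 servings → $8.05.
carrots + tofu with both tight: 2.778 servings and 1.444 servings → $3.27.
carrots + spinach with both tight: 0.25 servings and 6.5 servings → $7.60.
tofu + spinach: the both-tight solution has a negative serving — not a feasible corner.
The minimum over all feasible corners is $3.27.

$3.27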